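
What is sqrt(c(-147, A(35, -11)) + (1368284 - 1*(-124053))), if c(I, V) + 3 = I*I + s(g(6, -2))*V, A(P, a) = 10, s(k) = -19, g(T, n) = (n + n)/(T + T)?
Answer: sqrt(1513753) ≈ 1230.3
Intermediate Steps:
g(T, n) = n/T (g(T, n) = (2*n)/((2*T)) = (2*n)*(1/(2*T)) = n/T)
c(I, V) = -3 + I**2 - 19*V (c(I, V) = -3 + (I*I - 19*V) = -3 + (I**2 - 19*V) = -3 + I**2 - 19*V)
sqrt(c(-147, A(35, -11)) + (1368284 - 1*(-124053))) = sqrt((-3 + (-147)**2 - 19*10) + (1368284 - 1*(-124053))) = sqrt((-3 + 21609 - 190) + (1368284 + 124053)) = sqrt(21416 + 1492337) = sqrt(1513753)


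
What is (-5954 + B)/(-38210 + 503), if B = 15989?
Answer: -3345/12569 ≈ -0.26613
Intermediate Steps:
(-5954 + B)/(-38210 + 503) = (-5954 + 15989)/(-38210 + 503) = 10035/(-37707) = 10035*(-1/37707) = -3345/12569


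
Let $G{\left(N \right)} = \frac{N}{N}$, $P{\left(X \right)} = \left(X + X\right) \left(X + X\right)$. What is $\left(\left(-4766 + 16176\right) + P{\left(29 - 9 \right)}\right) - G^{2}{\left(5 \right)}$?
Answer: $13009$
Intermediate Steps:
$P{\left(X \right)} = 4 X^{2}$ ($P{\left(X \right)} = 2 X 2 X = 4 X^{2}$)
$G{\left(N \right)} = 1$
$\left(\left(-4766 + 16176\right) + P{\left(29 - 9 \right)}\right) - G^{2}{\left(5 \right)} = \left(\left(-4766 + 16176\right) + 4 \left(29 - 9\right)^{2}\right) - 1^{2} = \left(11410 + 4 \cdot 20^{2}\right) - 1 = \left(11410 + 4 \cdot 400\right) - 1 = \left(11410 + 1600\right) - 1 = 13010 - 1 = 13009$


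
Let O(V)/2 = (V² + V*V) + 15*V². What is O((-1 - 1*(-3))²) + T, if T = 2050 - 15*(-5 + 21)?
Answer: 2354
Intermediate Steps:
O(V) = 34*V² (O(V) = 2*((V² + V*V) + 15*V²) = 2*((V² + V²) + 15*V²) = 2*(2*V² + 15*V²) = 2*(17*V²) = 34*V²)
T = 1810 (T = 2050 - 15*16 = 2050 - 240 = 1810)
O((-1 - 1*(-3))²) + T = 34*((-1 - 1*(-3))²)² + 1810 = 34*((-1 + 3)²)² + 1810 = 34*(2²)² + 1810 = 34*4² + 1810 = 34*16 + 1810 = 544 + 1810 = 2354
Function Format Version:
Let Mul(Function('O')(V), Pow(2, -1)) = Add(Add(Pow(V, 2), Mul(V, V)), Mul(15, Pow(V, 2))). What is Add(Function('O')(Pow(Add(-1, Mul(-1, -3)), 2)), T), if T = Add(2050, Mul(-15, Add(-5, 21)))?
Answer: 2354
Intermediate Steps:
Function('O')(V) = Mul(34, Pow(V, 2)) (Function('O')(V) = Mul(2, Add(Add(Pow(V, 2), Mul(V, V)), Mul(15, Pow(V, 2)))) = Mul(2, Add(Add(Pow(V, 2), Pow(V, 2)), Mul(15, Pow(V, 2)))) = Mul(2, Add(Mul(2, Pow(V, 2)), Mul(15, Pow(V, 2)))) = Mul(2, Mul(17, Pow(V, 2))) = Mul(34, Pow(V, 2)))
T = 1810 (T = Add(2050, Mul(-15, 16)) = Add(2050, -240) = 1810)
Add(Function('O')(Pow(Add(-1, Mul(-1, -3)), 2)), T) = Add(Mul(34, Pow(Pow(Add(-1, Mul(-1, -3)), 2), 2)), 1810) = Add(Mul(34, Pow(Pow(Add(-1, 3), 2), 2)), 1810) = Add(Mul(34, Pow(Pow(2, 2), 2)), 1810) = Add(Mul(34, Pow(4, 2)), 1810) = Add(Mul(34, 16), 1810) = Add(544, 1810) = 2354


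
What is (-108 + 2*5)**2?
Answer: 9604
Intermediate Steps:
(-108 + 2*5)**2 = (-108 + 10)**2 = (-98)**2 = 9604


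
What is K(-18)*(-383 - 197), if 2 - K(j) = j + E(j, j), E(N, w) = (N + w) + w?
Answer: -42920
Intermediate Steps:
E(N, w) = N + 2*w
K(j) = 2 - 4*j (K(j) = 2 - (j + (j + 2*j)) = 2 - (j + 3*j) = 2 - 4*j)
K(-18)*(-383 - 197) = (2 - 4*(-18))*(-383 - 197) = (2 + 72)*(-580) = 74*(-580) = -42920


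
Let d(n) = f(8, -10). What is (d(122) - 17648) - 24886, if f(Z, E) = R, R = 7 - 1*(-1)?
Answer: -42526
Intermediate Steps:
R = 8 (R = 7 + 1 = 8)
f(Z, E) = 8
d(n) = 8
(d(122) - 17648) - 24886 = (8 - 17648) - 24886 = -17640 - 24886 = -42526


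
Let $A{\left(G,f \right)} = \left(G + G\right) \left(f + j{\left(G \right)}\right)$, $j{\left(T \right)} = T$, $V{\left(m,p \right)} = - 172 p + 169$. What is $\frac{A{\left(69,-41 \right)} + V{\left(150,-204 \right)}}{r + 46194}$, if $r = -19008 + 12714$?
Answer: $\frac{2059}{2100} \approx 0.98048$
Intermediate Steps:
$V{\left(m,p \right)} = 169 - 172 p$
$r = -6294$
$A{\left(G,f \right)} = 2 G \left(G + f\right)$ ($A{\left(G,f \right)} = \left(G + G\right) \left(f + G\right) = 2 G \left(G + f\right)$)
$\frac{A{\left(69,-41 \right)} + V{\left(150,-204 \right)}}{r + 46194} = \frac{2 \cdot 69 \left(69 - 41\right) + \left(169 - -35088\right)}{-6294 + 46194} = \frac{2 \cdot 69 \cdot 28 + \left(169 + 35088\right)}{39900} = \left(3864 + 35257\right) \frac{1}{39900} = 39121 \cdot \frac{1}{39900} = \frac{2059}{2100}$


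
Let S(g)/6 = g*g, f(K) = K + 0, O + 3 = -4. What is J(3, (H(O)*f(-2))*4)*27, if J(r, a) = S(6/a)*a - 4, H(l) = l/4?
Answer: 2160/7 ≈ 308.57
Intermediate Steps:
O = -7 (O = -3 - 4 = -7)
H(l) = l/4 (H(l) = l*(1/4) = l/4)
f(K) = K
S(g) = 6*g**2 (S(g) = 6*(g*g) = 6*g**2)
J(r, a) = -4 + 216/a (J(r, a) = (6*(6/a)**2)*a - 4 = (6*(36/a**2))*a - 4 = (216/a**2)*a - 4 = 216/a - 4 = -4 + 216/a)
J(3, (H(O)*f(-2))*4)*27 = (-4 + 216/(((((1/4)*(-7))*(-2))*4)))*27 = (-4 + 216/((-7/4*(-2)*4)))*27 = (-4 + 216/(((7/2)*4)))*27 = (-4 + 216/14)*27 = (-4 + 216*(1/14))*27 = (-4 + 108/7)*27 = (80/7)*27 = 2160/7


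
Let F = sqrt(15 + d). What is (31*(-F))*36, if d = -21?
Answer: -1116*I*sqrt(6) ≈ -2733.6*I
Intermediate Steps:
F = I*sqrt(6) (F = sqrt(15 - 21) = sqrt(-6) = I*sqrt(6) ≈ 2.4495*I)
(31*(-F))*36 = (31*(-I*sqrt(6)))*36 = -31*I*sqrt(6)*36 = -1116*I*sqrt(6)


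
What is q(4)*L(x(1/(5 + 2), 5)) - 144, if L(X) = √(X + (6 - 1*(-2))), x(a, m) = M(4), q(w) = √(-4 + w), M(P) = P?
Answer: -144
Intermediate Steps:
x(a, m) = 4
L(X) = √(8 + X) (L(X) = √(X + (6 + 2)) = √(X + 8) = √(8 + X))
q(4)*L(x(1/(5 + 2), 5)) - 144 = √(-4 + 4)*√(8 + 4) - 144 = √0*√12 - 144 = 0*(2*√3) - 144 = 0 - 144 = -144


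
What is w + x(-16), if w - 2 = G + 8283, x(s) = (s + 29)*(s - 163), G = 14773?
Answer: 20731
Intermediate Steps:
x(s) = (-163 + s)*(29 + s) (x(s) = (29 + s)*(-163 + s) = (-163 + s)*(29 + s))
w = 23058 (w = 2 + (14773 + 8283) = 2 + 23056 = 23058)
w + x(-16) = 23058 + (-4727 + (-16)**2 - 134*(-16)) = 23058 + (-4727 + 256 + 2144) = 23058 - 2327 = 20731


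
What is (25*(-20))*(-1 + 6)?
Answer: -2500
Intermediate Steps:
(25*(-20))*(-1 + 6) = -500*5 = -2500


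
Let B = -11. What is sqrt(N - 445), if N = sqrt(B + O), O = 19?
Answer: sqrt(-445 + 2*sqrt(2)) ≈ 21.028*I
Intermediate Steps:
N = 2*sqrt(2) (N = sqrt(-11 + 19) = sqrt(8) = 2*sqrt(2) ≈ 2.8284)
sqrt(N - 445) = sqrt(2*sqrt(2) - 445) = sqrt(-445 + 2*sqrt(2))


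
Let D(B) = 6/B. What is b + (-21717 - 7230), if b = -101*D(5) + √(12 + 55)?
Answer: -145341/5 + √67 ≈ -29060.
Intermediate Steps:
b = -606/5 + √67 (b = -606/5 + √(12 + 55) = -606/5 + √67 ≈ -113.01)
b + (-21717 - 7230) = (-606/5 + √67) + (-21717 - 7230) = (-606/5 + √67) - 28947 = -145341/5 + √67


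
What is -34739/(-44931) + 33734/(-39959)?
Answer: -127566653/1795397829 ≈ -0.071052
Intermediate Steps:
-34739/(-44931) + 33734/(-39959) = -34739*(-1/44931) + 33734*(-1/39959) = 34739/44931 - 33734/39959 = -127566653/1795397829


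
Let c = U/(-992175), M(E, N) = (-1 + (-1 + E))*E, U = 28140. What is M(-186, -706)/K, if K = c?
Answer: -578239590/469 ≈ -1.2329e+6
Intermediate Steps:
M(E, N) = E*(-2 + E) (M(E, N) = (-2 + E)*E = E*(-2 + E))
c = -1876/66145 (c = 28140/(-992175) = 28140*(-1/992175) = -1876/66145 ≈ -0.028362)
K = -1876/66145 ≈ -0.028362
M(-186, -706)/K = (-186*(-2 - 186))/(-1876/66145) = -186*(-188)*(-66145/1876) = 34968*(-66145/1876) = -578239590/469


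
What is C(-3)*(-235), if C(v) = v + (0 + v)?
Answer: 1410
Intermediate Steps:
C(v) = 2*v (C(v) = v + v = 2*v)
C(-3)*(-235) = (2*(-3))*(-235) = -6*(-235) = 1410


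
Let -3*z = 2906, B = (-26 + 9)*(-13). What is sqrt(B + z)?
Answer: I*sqrt(6729)/3 ≈ 27.344*I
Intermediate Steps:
B = 221 (B = -17*(-13) = 221)
z = -2906/3 (z = -1/3*2906 = -2906/3 ≈ -968.67)
sqrt(B + z) = sqrt(221 - 2906/3) = sqrt(-2243/3) = I*sqrt(6729)/3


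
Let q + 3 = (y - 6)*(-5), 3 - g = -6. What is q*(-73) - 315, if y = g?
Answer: 999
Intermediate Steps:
g = 9 (g = 3 - 1*(-6) = 3 + 6 = 9)
y = 9
q = -18 (q = -3 + (9 - 6)*(-5) = -3 + 3*(-5) = -3 - 15 = -18)
q*(-73) - 315 = -18*(-73) - 315 = 1314 - 315 = 999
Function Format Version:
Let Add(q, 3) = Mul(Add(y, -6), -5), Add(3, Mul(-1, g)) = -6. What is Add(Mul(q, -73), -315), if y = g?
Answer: 999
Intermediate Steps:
g = 9 (g = Add(3, Mul(-1, -6)) = Add(3, 6) = 9)
y = 9
q = -18 (q = Add(-3, Mul(Add(9, -6), -5)) = Add(-3, Mul(3, -5)) = Add(-3, -15) = -18)
Add(Mul(q, -73), -315) = Add(Mul(-18, -73), -315) = Add(1314, -315) = 999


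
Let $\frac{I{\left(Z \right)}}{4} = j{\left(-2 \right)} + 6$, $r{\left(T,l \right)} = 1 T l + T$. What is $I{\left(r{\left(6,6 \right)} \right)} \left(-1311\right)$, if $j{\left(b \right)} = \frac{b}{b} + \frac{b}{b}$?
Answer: $-41952$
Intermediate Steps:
$j{\left(b \right)} = 2$ ($j{\left(b \right)} = 1 + 1 = 2$)
$r{\left(T,l \right)} = T + T l$ ($r{\left(T,l \right)} = T l + T = T + T l$)
$I{\left(Z \right)} = 32$ ($I{\left(Z \right)} = 4 \left(2 + 6\right) = 4 \cdot 8 = 32$)
$I{\left(r{\left(6,6 \right)} \right)} \left(-1311\right) = 32 \left(-1311\right) = -41952$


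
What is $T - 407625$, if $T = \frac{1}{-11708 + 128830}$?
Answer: $- \frac{47741855249}{117122} \approx -4.0763 \cdot 10^{5}$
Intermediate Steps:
$T = \frac{1}{117122} \approx 8.5381 \cdot 10^{-6}$
$T - 407625 = \frac{1}{117122} - 407625 = - \frac{47741855249}{117122}$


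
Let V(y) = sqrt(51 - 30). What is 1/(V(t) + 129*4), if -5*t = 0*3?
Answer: 172/88745 - sqrt(21)/266235 ≈ 0.0019209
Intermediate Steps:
t = 0 (t = -0*3 = -1/5*0 = 0)
V(y) = sqrt(21)
1/(V(t) + 129*4) = 1/(sqrt(21) + 129*4) = 1/(sqrt(21) + 516) = 1/(516 + sqrt(21))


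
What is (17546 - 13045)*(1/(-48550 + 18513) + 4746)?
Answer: 91663251443/4291 ≈ 2.1362e+7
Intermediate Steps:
(17546 - 13045)*(1/(-48550 + 18513) + 4746) = 4501*(1/(-30037) + 4746) = 4501*(-1/30037 + 4746) = 4501*(142555601/30037) = 91663251443/4291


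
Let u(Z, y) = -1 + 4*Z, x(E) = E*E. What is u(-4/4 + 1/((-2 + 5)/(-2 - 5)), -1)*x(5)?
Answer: -1075/3 ≈ -358.33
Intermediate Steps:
x(E) = E²
u(-4/4 + 1/((-2 + 5)/(-2 - 5)), -1)*x(5) = (-1 + 4*(-4/4 + 1/((-2 + 5)/(-2 - 5))))*5² = (-1 + 4*(-4*¼ + 1/(3/(-7))))*25 = (-1 + 4*(-1 + 1/(3*(-⅐))))*25 = (-1 + 4*(-1 + 1/(-3/7)))*25 = (-1 + 4*(-1 + 1*(-7/3)))*25 = (-1 + 4*(-1 - 7/3))*25 = (-1 + 4*(-10/3))*25 = (-1 - 40/3)*25 = -43/3*25 = -1075/3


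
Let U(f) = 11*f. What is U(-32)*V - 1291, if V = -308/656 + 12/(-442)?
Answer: -10113663/9061 ≈ -1116.2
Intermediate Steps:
V = -18001/36244 (V = -308*1/656 + 12*(-1/442) = -77/164 - 6/221 = -18001/36244 ≈ -0.49666)
U(-32)*V - 1291 = (11*(-32))*(-18001/36244) - 1291 = -352*(-18001/36244) - 1291 = 1584088/9061 - 1291 = -10113663/9061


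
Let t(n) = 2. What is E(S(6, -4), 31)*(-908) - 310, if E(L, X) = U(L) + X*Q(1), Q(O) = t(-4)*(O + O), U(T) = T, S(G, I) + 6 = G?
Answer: -112902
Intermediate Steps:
S(G, I) = -6 + G
Q(O) = 4*O (Q(O) = 2*(O + O) = 2*(2*O) = 4*O)
E(L, X) = L + 4*X (E(L, X) = L + X*(4*1) = L + X*4 = L + 4*X)
E(S(6, -4), 31)*(-908) - 310 = ((-6 + 6) + 4*31)*(-908) - 310 = (0 + 124)*(-908) - 310 = 124*(-908) - 310 = -112592 - 310 = -112902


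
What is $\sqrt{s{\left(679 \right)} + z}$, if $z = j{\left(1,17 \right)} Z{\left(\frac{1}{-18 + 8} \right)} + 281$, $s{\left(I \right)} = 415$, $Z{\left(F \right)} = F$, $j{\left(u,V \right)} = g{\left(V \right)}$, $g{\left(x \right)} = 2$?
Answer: $\frac{7 \sqrt{355}}{5} \approx 26.378$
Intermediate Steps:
$j{\left(u,V \right)} = 2$
$z = \frac{1404}{5}$ ($z = \frac{2}{-18 + 8} + 281 = \frac{2}{-10} + 281 = 2 \left(- \frac{1}{10}\right) + 281 = - \frac{1}{5} + 281 = \frac{1404}{5} \approx 280.8$)
$\sqrt{s{\left(679 \right)} + z} = \sqrt{415 + \frac{1404}{5}} = \sqrt{\frac{3479}{5}} = \frac{7 \sqrt{355}}{5}$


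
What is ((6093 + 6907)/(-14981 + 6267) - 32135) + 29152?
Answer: -13003431/4357 ≈ -2984.5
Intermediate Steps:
((6093 + 6907)/(-14981 + 6267) - 32135) + 29152 = (13000/(-8714) - 32135) + 29152 = (13000*(-1/8714) - 32135) + 29152 = (-6500/4357 - 32135) + 29152 = -140018695/4357 + 29152 = -13003431/4357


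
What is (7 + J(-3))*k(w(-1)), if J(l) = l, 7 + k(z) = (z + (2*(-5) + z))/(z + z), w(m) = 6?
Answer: -82/3 ≈ -27.333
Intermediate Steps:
k(z) = -7 + (-10 + 2*z)/(2*z) (k(z) = -7 + (z + (2*(-5) + z))/(z + z) = -7 + (z + (-10 + z))/((2*z)) = -7 + (-10 + 2*z)*(1/(2*z)) = -7 + (-10 + 2*z)/(2*z))
(7 + J(-3))*k(w(-1)) = (7 - 3)*(-6 - 5/6) = 4*(-6 - 5*1/6) = 4*(-6 - 5/6) = 4*(-41/6) = -82/3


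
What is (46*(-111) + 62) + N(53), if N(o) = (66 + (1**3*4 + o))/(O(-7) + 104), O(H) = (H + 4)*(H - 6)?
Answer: -721169/143 ≈ -5043.1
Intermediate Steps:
O(H) = (-6 + H)*(4 + H) (O(H) = (4 + H)*(-6 + H) = (-6 + H)*(4 + H))
N(o) = 70/143 + o/143 (N(o) = (66 + (1**3*4 + o))/((-24 + (-7)**2 - 2*(-7)) + 104) = (66 + (1*4 + o))/((-24 + 49 + 14) + 104) = (66 + (4 + o))/(39 + 104) = (70 + o)/143 = (70 + o)*(1/143) = 70/143 + o/143)
(46*(-111) + 62) + N(53) = (46*(-111) + 62) + (70/143 + (1/143)*53) = (-5106 + 62) + (70/143 + 53/143) = -5044 + 123/143 = -721169/143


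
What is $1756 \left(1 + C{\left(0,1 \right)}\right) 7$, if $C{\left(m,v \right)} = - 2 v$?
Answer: $-12292$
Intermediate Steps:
$1756 \left(1 + C{\left(0,1 \right)}\right) 7 = 1756 \left(1 - 2\right) 7 = 1756 \left(\left(-1\right) 7\right) = 1756 \left(-7\right) = -12292$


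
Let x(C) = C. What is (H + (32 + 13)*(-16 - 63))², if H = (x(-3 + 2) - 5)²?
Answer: 12383361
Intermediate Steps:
H = 36 (H = ((-3 + 2) - 5)² = (-1 - 5)² = (-6)² = 36)
(H + (32 + 13)*(-16 - 63))² = (36 + (32 + 13)*(-16 - 63))² = (36 + 45*(-79))² = (36 - 3555)² = (-3519)² = 12383361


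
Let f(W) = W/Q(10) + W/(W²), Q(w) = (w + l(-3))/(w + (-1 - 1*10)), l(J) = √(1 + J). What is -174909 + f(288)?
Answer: (-50373791*√2 + 503820854*I)/(288*(√2 - 10*I)) ≈ -1.7494e+5 + 3.9931*I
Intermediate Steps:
Q(w) = (w + I*√2)/(-11 + w) (Q(w) = (w + √(1 - 3))/(w + (-1 - 1*10)) = (w + √(-2))/(w + (-1 - 10)) = (w + I*√2)/(w - 11) = (w + I*√2)/(-11 + w))
f(W) = 1/W + W/(-10 - I*√2) (f(W) = W/(((10 + I*√2)/(-11 + 10))) + W/(W²) = W/(((10 + I*√2)/(-1))) + W/W² = W/((-(10 + I*√2))) + 1/W = W/(-10 - I*√2) + 1/W = 1/W + W/(-10 - I*√2))
-174909 + f(288) = -174909 + (-10 + 288² - I*√2)/(288*(-10 - I*√2)) = -174909 + (-10 + 82944 - I*√2)/(288*(-10 - I*√2)) = -174909 + (82934 - I*√2)/(288*(-10 - I*√2))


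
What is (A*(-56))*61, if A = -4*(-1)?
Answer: -13664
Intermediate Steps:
A = 4
(A*(-56))*61 = (4*(-56))*61 = -224*61 = -13664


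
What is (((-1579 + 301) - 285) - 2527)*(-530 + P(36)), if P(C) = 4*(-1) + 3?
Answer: 2171790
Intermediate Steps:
P(C) = -1 (P(C) = -4 + 3 = -1)
(((-1579 + 301) - 285) - 2527)*(-530 + P(36)) = (((-1579 + 301) - 285) - 2527)*(-530 - 1) = ((-1278 - 285) - 2527)*(-531) = (-1563 - 2527)*(-531) = -4090*(-531) = 2171790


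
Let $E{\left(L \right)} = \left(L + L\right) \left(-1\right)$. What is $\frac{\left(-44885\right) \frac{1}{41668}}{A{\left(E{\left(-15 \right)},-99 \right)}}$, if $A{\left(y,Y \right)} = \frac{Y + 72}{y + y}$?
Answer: $\frac{224425}{93753} \approx 2.3938$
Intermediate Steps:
$E{\left(L \right)} = - 2 L$ ($E{\left(L \right)} = 2 L \left(-1\right) = - 2 L$)
$A{\left(y,Y \right)} = \frac{72 + Y}{2 y}$
$\frac{\left(-44885\right) \frac{1}{41668}}{A{\left(E{\left(-15 \right)},-99 \right)}} = \frac{\left(-44885\right) \frac{1}{41668}}{\frac{1}{2} \frac{1}{\left(-2\right) \left(-15\right)} \left(72 - 99\right)} = \frac{\left(-44885\right) \frac{1}{41668}}{\frac{1}{2} \cdot \frac{1}{30} \left(-27\right)} = - \frac{44885}{41668 \cdot \frac{1}{2} \cdot \frac{1}{30} \left(-27\right)} = - \frac{44885}{41668 \left(- \frac{9}{20}\right)} = \left(- \frac{44885}{41668}\right) \left(- \frac{20}{9}\right) = \frac{224425}{93753}$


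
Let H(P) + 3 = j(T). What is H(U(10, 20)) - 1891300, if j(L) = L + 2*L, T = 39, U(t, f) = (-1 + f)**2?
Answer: -1891186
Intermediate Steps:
j(L) = 3*L
H(P) = 114 (H(P) = -3 + 3*39 = -3 + 117 = 114)
H(U(10, 20)) - 1891300 = 114 - 1891300 = -1891186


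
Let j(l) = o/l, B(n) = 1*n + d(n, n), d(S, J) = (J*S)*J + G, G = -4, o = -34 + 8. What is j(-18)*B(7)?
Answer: 4498/9 ≈ 499.78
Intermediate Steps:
o = -26
d(S, J) = -4 + S*J**2 (d(S, J) = (J*S)*J - 4 = S*J**2 - 4 = -4 + S*J**2)
B(n) = -4 + n + n**3 (B(n) = 1*n + (-4 + n*n**2) = n + (-4 + n**3) = -4 + n + n**3)
j(l) = -26/l
j(-18)*B(7) = (-26/(-18))*(-4 + 7 + 7**3) = (-26*(-1/18))*(-4 + 7 + 343) = (13/9)*346 = 4498/9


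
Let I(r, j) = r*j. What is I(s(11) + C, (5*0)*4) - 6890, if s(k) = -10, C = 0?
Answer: -6890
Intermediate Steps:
I(r, j) = j*r
I(s(11) + C, (5*0)*4) - 6890 = ((5*0)*4)*(-10 + 0) - 6890 = (0*4)*(-10) - 6890 = 0*(-10) - 6890 = 0 - 6890 = -6890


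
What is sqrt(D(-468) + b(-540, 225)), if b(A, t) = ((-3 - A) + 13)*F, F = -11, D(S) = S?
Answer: I*sqrt(6518) ≈ 80.734*I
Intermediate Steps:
b(A, t) = -110 + 11*A (b(A, t) = ((-3 - A) + 13)*(-11) = (10 - A)*(-11) = -110 + 11*A)
sqrt(D(-468) + b(-540, 225)) = sqrt(-468 + (-110 + 11*(-540))) = sqrt(-468 + (-110 - 5940)) = sqrt(-468 - 6050) = sqrt(-6518) = I*sqrt(6518)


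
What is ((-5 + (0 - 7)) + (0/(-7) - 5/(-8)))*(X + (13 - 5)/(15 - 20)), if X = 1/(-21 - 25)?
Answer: 33943/1840 ≈ 18.447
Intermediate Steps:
X = -1/46 (X = 1/(-46) = -1/46 ≈ -0.021739)
((-5 + (0 - 7)) + (0/(-7) - 5/(-8)))*(X + (13 - 5)/(15 - 20)) = ((-5 + (0 - 7)) + (0/(-7) - 5/(-8)))*(-1/46 + (13 - 5)/(15 - 20)) = ((-5 - 7) + (0*(-⅐) - 5*(-⅛)))*(-1/46 + 8/(-5)) = (-12 + (0 + 5/8))*(-1/46 + 8*(-⅕)) = (-12 + 5/8)*(-1/46 - 8/5) = -91/8*(-373/230) = 33943/1840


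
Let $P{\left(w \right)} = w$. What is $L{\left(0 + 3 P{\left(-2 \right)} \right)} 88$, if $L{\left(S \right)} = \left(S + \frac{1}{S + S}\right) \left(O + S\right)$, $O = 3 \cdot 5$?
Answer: $-4818$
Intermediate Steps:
$O = 15$
$L{\left(S \right)} = \left(15 + S\right) \left(S + \frac{1}{2 S}\right)$ ($L{\left(S \right)} = \left(S + \frac{1}{S + S}\right) \left(15 + S\right) = \left(S + \frac{1}{2 S}\right) \left(15 + S\right) = \left(15 + S\right) \left(S + \frac{1}{2 S}\right)$)
$L{\left(0 + 3 P{\left(-2 \right)} \right)} 88 = \left(\frac{1}{2} + \left(0 + 3 \left(-2\right)\right)^{2} + 15 \left(0 + 3 \left(-2\right)\right) + \frac{15}{2 \left(0 + 3 \left(-2\right)\right)}\right) 88 = \left(\frac{1}{2} + \left(0 - 6\right)^{2} + 15 \left(0 - 6\right) + \frac{15}{2 \left(0 - 6\right)}\right) 88 = \left(\frac{1}{2} + \left(-6\right)^{2} + 15 \left(-6\right) + \frac{15}{2 \left(-6\right)}\right) 88 = \left(\frac{1}{2} + 36 - 90 + \frac{15}{2} \left(- \frac{1}{6}\right)\right) 88 = \left(\frac{1}{2} + 36 - 90 - \frac{5}{4}\right) 88 = \left(- \frac{219}{4}\right) 88 = -4818$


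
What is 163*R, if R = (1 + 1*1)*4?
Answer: 1304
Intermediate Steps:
R = 8 (R = (1 + 1)*4 = 2*4 = 8)
163*R = 163*8 = 1304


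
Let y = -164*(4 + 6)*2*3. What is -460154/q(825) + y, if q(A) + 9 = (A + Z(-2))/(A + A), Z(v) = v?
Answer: 621228420/14027 ≈ 44288.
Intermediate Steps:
y = -9840 (y = -1640*2*3 = -164*20*3 = -3280*3 = -9840)
q(A) = -9 + (-2 + A)/(2*A) (q(A) = -9 + (A - 2)/(A + A) = -9 + (-2 + A)/((2*A)) = -9 + (-2 + A)*(1/(2*A)) = -9 + (-2 + A)/(2*A))
-460154/q(825) + y = -460154/(-17/2 - 1/825) - 9840 = -460154/(-14027/1650) - 9840 = -460154*(-1650/14027) - 9840 = 759254100/14027 - 9840 = 621228420/14027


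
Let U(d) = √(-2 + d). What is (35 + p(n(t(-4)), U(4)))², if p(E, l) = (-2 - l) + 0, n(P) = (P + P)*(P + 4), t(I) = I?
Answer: (33 - √2)² ≈ 997.66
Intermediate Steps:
n(P) = 2*P*(4 + P) (n(P) = (2*P)*(4 + P) = 2*P*(4 + P))
p(E, l) = -2 - l
(35 + p(n(t(-4)), U(4)))² = (35 + (-2 - √(-2 + 4)))² = (35 + (-2 - √2))² = (33 - √2)²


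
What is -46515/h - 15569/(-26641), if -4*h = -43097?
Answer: -4285847267/1148147177 ≈ -3.7328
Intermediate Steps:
h = 43097/4 (h = -¼*(-43097) = 43097/4 ≈ 10774.)
-46515/h - 15569/(-26641) = -46515/43097/4 - 15569/(-26641) = -46515*4/43097 - 15569*(-1/26641) = -186060/43097 + 15569/26641 = -4285847267/1148147177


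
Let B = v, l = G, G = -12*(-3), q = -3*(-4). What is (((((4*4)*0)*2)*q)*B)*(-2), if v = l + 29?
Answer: 0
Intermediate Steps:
q = 12
G = 36
l = 36
v = 65 (v = 36 + 29 = 65)
B = 65
(((((4*4)*0)*2)*q)*B)*(-2) = (((((4*4)*0)*2)*12)*65)*(-2) = ((((16*0)*2)*12)*65)*(-2) = (((0*2)*12)*65)*(-2) = ((0*12)*65)*(-2) = (0*65)*(-2) = 0*(-2) = 0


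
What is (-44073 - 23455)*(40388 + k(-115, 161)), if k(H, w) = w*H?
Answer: -1477039944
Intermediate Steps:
k(H, w) = H*w
(-44073 - 23455)*(40388 + k(-115, 161)) = (-44073 - 23455)*(40388 - 115*161) = -67528*(40388 - 18515) = -67528*21873 = -1477039944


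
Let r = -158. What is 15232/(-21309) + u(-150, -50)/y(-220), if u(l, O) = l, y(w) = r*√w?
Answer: -15232/21309 - 15*I*√55/1738 ≈ -0.71482 - 0.064006*I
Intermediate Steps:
y(w) = -158*√w
15232/(-21309) + u(-150, -50)/y(-220) = 15232/(-21309) - 150*I*√55/17380 = 15232*(-1/21309) - 150*I*√55/17380 = -15232/21309 - 150*I*√55/17380 = -15232/21309 - 15*I*√55/1738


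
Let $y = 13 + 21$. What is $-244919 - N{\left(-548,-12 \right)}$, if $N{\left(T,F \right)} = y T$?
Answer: $-226287$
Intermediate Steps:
$y = 34$
$N{\left(T,F \right)} = 34 T$
$-244919 - N{\left(-548,-12 \right)} = -244919 - 34 \left(-548\right) = -244919 - -18632 = -244919 + 18632 = -226287$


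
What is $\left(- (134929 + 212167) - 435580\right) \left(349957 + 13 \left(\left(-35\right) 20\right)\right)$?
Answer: $-266780593332$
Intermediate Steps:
$\left(- (134929 + 212167) - 435580\right) \left(349957 + 13 \left(\left(-35\right) 20\right)\right) = \left(\left(-1\right) 347096 - 435580\right) \left(349957 + 13 \left(-700\right)\right) = \left(-347096 - 435580\right) \left(349957 - 9100\right) = \left(-782676\right) 340857 = -266780593332$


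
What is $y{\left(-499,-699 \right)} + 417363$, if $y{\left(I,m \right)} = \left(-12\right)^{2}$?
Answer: $417507$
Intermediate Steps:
$y{\left(I,m \right)} = 144$
$y{\left(-499,-699 \right)} + 417363 = 144 + 417363 = 417507$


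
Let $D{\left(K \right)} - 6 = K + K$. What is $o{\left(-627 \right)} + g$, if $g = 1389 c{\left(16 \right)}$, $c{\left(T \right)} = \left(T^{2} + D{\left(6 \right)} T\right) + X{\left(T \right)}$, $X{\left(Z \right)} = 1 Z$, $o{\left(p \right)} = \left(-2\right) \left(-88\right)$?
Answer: $778016$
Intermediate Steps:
$D{\left(K \right)} = 6 + 2 K$ ($D{\left(K \right)} = 6 + \left(K + K\right) = 6 + 2 K$)
$o{\left(p \right)} = 176$
$X{\left(Z \right)} = Z$
$c{\left(T \right)} = T^{2} + 19 T$ ($c{\left(T \right)} = \left(T^{2} + \left(6 + 2 \cdot 6\right) T\right) + T = \left(T^{2} + \left(6 + 12\right) T\right) + T = \left(T^{2} + 18 T\right) + T = T^{2} + 19 T$)
$g = 777840$ ($g = 1389 \cdot 16 \left(19 + 16\right) = 1389 \cdot 16 \cdot 35 = 1389 \cdot 560 = 777840$)
$o{\left(-627 \right)} + g = 176 + 777840 = 778016$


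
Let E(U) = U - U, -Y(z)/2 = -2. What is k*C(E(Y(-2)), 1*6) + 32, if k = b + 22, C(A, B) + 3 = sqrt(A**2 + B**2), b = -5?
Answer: 83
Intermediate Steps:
Y(z) = 4 (Y(z) = -2*(-2) = 4)
E(U) = 0
C(A, B) = -3 + sqrt(A**2 + B**2)
k = 17 (k = -5 + 22 = 17)
k*C(E(Y(-2)), 1*6) + 32 = 17*(-3 + sqrt(0**2 + (1*6)**2)) + 32 = 17*(-3 + sqrt(0 + 6**2)) + 32 = 17*(-3 + sqrt(0 + 36)) + 32 = 17*(-3 + sqrt(36)) + 32 = 17*(-3 + 6) + 32 = 17*3 + 32 = 51 + 32 = 83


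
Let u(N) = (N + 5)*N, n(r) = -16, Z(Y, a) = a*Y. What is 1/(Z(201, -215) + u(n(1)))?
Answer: -1/43039 ≈ -2.3235e-5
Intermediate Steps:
Z(Y, a) = Y*a
u(N) = N*(5 + N) (u(N) = (5 + N)*N = N*(5 + N))
1/(Z(201, -215) + u(n(1))) = 1/(201*(-215) - 16*(5 - 16)) = 1/(-43215 - 16*(-11)) = 1/(-43215 + 176) = 1/(-43039) = -1/43039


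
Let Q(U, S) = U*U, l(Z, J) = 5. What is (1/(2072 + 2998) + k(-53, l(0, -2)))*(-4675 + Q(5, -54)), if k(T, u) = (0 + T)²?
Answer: -2207452805/169 ≈ -1.3062e+7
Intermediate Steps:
Q(U, S) = U²
k(T, u) = T²
(1/(2072 + 2998) + k(-53, l(0, -2)))*(-4675 + Q(5, -54)) = (1/(2072 + 2998) + (-53)²)*(-4675 + 5²) = (1/5070 + 2809)*(-4675 + 25) = (1/5070 + 2809)*(-4650) = (14241631/5070)*(-4650) = -2207452805/169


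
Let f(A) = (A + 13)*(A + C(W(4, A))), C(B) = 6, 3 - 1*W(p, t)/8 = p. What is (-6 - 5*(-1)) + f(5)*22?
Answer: 4355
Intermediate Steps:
W(p, t) = 24 - 8*p
f(A) = (6 + A)*(13 + A) (f(A) = (A + 13)*(A + 6) = (13 + A)*(6 + A) = (6 + A)*(13 + A))
(-6 - 5*(-1)) + f(5)*22 = (-6 - 5*(-1)) + (78 + 5**2 + 19*5)*22 = (-6 + 5) + (78 + 25 + 95)*22 = -1 + 198*22 = -1 + 4356 = 4355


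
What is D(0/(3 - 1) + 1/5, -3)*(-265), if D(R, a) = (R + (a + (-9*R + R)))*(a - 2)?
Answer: -5830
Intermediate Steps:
D(R, a) = (-2 + a)*(a - 7*R) (D(R, a) = (R + (a - 8*R))*(-2 + a) = (a - 7*R)*(-2 + a) = (-2 + a)*(a - 7*R))
D(0/(3 - 1) + 1/5, -3)*(-265) = ((-3)**2 - 2*(-3) + 14*(0/(3 - 1) + 1/5) - 7*(0/(3 - 1) + 1/5)*(-3))*(-265) = (9 + 6 + 14*(0/2 + 1*(1/5)) - 7*(0/2 + 1*(1/5))*(-3))*(-265) = (9 + 6 + 14*(0*(1/2) + 1/5) - 7*(0*(1/2) + 1/5)*(-3))*(-265) = (9 + 6 + 14*(0 + 1/5) - 7*(0 + 1/5)*(-3))*(-265) = (9 + 6 + 14*(1/5) - 7*1/5*(-3))*(-265) = (9 + 6 + 14/5 + 21/5)*(-265) = 22*(-265) = -5830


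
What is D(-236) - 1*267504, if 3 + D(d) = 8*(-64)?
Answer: -268019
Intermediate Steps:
D(d) = -515 (D(d) = -3 + 8*(-64) = -3 - 512 = -515)
D(-236) - 1*267504 = -515 - 1*267504 = -515 - 267504 = -268019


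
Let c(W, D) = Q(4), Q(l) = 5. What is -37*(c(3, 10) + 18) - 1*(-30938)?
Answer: 30087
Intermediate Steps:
c(W, D) = 5
-37*(c(3, 10) + 18) - 1*(-30938) = -37*(5 + 18) - 1*(-30938) = -37*23 + 30938 = -851 + 30938 = 30087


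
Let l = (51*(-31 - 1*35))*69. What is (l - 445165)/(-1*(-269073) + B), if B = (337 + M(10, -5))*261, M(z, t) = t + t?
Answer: -677419/354420 ≈ -1.9113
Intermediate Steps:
M(z, t) = 2*t
B = 85347 (B = (337 + 2*(-5))*261 = (337 - 10)*261 = 327*261 = 85347)
l = -232254 (l = (51*(-31 - 35))*69 = (51*(-66))*69 = -3366*69 = -232254)
(l - 445165)/(-1*(-269073) + B) = (-232254 - 445165)/(-1*(-269073) + 85347) = -677419/(269073 + 85347) = -677419/354420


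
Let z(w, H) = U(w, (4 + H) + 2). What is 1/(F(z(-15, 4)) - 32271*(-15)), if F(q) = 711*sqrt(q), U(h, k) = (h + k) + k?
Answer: 10757/5207031036 - 79*sqrt(5)/26035155180 ≈ 2.0591e-6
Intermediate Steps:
U(h, k) = h + 2*k
z(w, H) = 12 + w + 2*H (z(w, H) = w + 2*((4 + H) + 2) = w + 2*(6 + H) = w + (12 + 2*H) = 12 + w + 2*H)
1/(F(z(-15, 4)) - 32271*(-15)) = 1/(711*sqrt(12 - 15 + 2*4) - 32271*(-15)) = 1/(711*sqrt(12 - 15 + 8) + 484065) = 1/(711*sqrt(5) + 484065) = 1/(484065 + 711*sqrt(5))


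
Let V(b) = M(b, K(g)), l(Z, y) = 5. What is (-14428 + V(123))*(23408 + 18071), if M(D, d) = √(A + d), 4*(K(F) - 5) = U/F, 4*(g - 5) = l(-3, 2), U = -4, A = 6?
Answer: -598459012 + 41479*√271/5 ≈ -5.9832e+8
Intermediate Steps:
g = 25/4 (g = 5 + (¼)*5 = 5 + 5/4 = 25/4 ≈ 6.2500)
K(F) = 5 - 1/F (K(F) = 5 + (-4/F)/4 = 5 - 1/F)
M(D, d) = √(6 + d)
V(b) = √271/5 (V(b) = √(6 + (5 - 1/25/4)) = √(6 + (5 - 1*4/25)) = √(6 + (5 - 4/25)) = √(6 + 121/25) = √(271/25) = √271/5)
(-14428 + V(123))*(23408 + 18071) = (-14428 + √271/5)*(23408 + 18071) = (-14428 + √271/5)*41479 = -598459012 + 41479*√271/5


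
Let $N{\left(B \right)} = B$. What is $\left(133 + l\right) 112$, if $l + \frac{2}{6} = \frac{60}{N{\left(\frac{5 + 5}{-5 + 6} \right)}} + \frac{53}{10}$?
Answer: $\frac{241864}{15} \approx 16124.0$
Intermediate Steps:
$l = \frac{329}{30}$ ($l = - \frac{1}{3} + \left(\frac{60}{\left(5 + 5\right) \frac{1}{-5 + 6}} + \frac{53}{10}\right) = - \frac{1}{3} + \left(\frac{60}{10 \cdot 1^{-1}} + 53 \cdot \frac{1}{10}\right) = - \frac{1}{3} + \left(\frac{60}{10 \cdot 1} + \frac{53}{10}\right) = - \frac{1}{3} + \left(\frac{60}{10} + \frac{53}{10}\right) = - \frac{1}{3} + \left(60 \cdot \frac{1}{10} + \frac{53}{10}\right) = - \frac{1}{3} + \left(6 + \frac{53}{10}\right) = - \frac{1}{3} + \frac{113}{10} = \frac{329}{30} \approx 10.967$)
$\left(133 + l\right) 112 = \left(133 + \frac{329}{30}\right) 112 = \frac{4319}{30} \cdot 112 = \frac{241864}{15}$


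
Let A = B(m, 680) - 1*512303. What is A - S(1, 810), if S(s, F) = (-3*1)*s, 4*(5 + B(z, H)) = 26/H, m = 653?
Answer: -696734787/1360 ≈ -5.1231e+5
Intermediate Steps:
B(z, H) = -5 + 13/(2*H) (B(z, H) = -5 + (26/H)/4 = -5 + 13/(2*H))
S(s, F) = -3*s
A = -696738867/1360 (A = (-5 + (13/2)/680) - 1*512303 = (-5 + (13/2)*(1/680)) - 512303 = (-5 + 13/1360) - 512303 = -6787/1360 - 512303 = -696738867/1360 ≈ -5.1231e+5)
A - S(1, 810) = -696738867/1360 - (-3) = -696738867/1360 - 1*(-3) = -696738867/1360 + 3 = -696734787/1360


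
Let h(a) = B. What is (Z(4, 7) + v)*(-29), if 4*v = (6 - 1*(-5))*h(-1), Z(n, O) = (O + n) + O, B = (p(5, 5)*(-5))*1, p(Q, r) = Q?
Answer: 5887/4 ≈ 1471.8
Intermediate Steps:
B = -25 (B = (5*(-5))*1 = -25*1 = -25)
h(a) = -25
Z(n, O) = n + 2*O
v = -275/4 (v = ((6 - 1*(-5))*(-25))/4 = ((6 + 5)*(-25))/4 = (11*(-25))/4 = (¼)*(-275) = -275/4 ≈ -68.750)
(Z(4, 7) + v)*(-29) = ((4 + 2*7) - 275/4)*(-29) = ((4 + 14) - 275/4)*(-29) = (18 - 275/4)*(-29) = -203/4*(-29) = 5887/4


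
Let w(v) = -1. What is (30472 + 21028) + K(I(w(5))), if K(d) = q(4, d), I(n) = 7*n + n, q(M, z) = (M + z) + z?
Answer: 51488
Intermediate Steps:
q(M, z) = M + 2*z
I(n) = 8*n
K(d) = 4 + 2*d
(30472 + 21028) + K(I(w(5))) = (30472 + 21028) + (4 + 2*(8*(-1))) = 51500 + (4 + 2*(-8)) = 51500 + (4 - 16) = 51500 - 12 = 51488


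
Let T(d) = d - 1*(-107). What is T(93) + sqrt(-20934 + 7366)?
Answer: 200 + 16*I*sqrt(53) ≈ 200.0 + 116.48*I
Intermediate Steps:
T(d) = 107 + d (T(d) = d + 107 = 107 + d)
T(93) + sqrt(-20934 + 7366) = (107 + 93) + sqrt(-20934 + 7366) = 200 + sqrt(-13568) = 200 + 16*I*sqrt(53)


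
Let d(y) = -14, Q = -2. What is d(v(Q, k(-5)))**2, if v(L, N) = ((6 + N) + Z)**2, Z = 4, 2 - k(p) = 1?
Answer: 196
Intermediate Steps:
k(p) = 1 (k(p) = 2 - 1*1 = 2 - 1 = 1)
v(L, N) = (10 + N)**2 (v(L, N) = ((6 + N) + 4)**2 = (10 + N)**2)
d(v(Q, k(-5)))**2 = (-14)**2 = 196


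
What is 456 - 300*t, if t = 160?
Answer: -47544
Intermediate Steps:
456 - 300*t = 456 - 300*160 = 456 - 48000 = -47544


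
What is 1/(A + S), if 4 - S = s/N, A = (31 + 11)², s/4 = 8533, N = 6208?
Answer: 1552/2735403 ≈ 0.00056737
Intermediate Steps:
s = 34132 (s = 4*8533 = 34132)
A = 1764 (A = 42² = 1764)
S = -2325/1552 (S = 4 - 34132/6208 = 4 - 1*8533/1552 = 4 - 8533/1552 = -2325/1552 ≈ -1.4981)
1/(A + S) = 1/(1764 - 2325/1552) = 1/(2735403/1552) = 1552/2735403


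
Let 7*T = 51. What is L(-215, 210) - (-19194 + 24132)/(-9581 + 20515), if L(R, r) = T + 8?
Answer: 81098/5467 ≈ 14.834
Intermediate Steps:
T = 51/7 (T = (1/7)*51 = 51/7 ≈ 7.2857)
L(R, r) = 107/7 (L(R, r) = 51/7 + 8 = 107/7)
L(-215, 210) - (-19194 + 24132)/(-9581 + 20515) = 107/7 - (-19194 + 24132)/(-9581 + 20515) = 107/7 - 4938/10934 = 107/7 - 1*2469/5467 = 107/7 - 2469/5467 = 81098/5467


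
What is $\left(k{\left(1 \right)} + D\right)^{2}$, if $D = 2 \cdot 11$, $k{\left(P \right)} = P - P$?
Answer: $484$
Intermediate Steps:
$k{\left(P \right)} = 0$
$D = 22$
$\left(k{\left(1 \right)} + D\right)^{2} = \left(0 + 22\right)^{2} = 22^{2} = 484$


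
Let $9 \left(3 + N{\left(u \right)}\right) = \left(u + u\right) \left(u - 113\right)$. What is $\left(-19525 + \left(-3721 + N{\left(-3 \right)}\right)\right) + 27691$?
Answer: $\frac{13558}{3} \approx 4519.3$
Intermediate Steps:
$N{\left(u \right)} = -3 + \frac{2 u \left(-113 + u\right)}{9}$ ($N{\left(u \right)} = -3 + \frac{\left(u + u\right) \left(u - 113\right)}{9} = -3 + \frac{2 u \left(-113 + u\right)}{9}$)
$\left(-19525 + \left(-3721 + N{\left(-3 \right)}\right)\right) + 27691 = \left(-19525 - \frac{10940}{3}\right) + 27691 = - \frac{69515}{3} + 27691 = \frac{13558}{3}$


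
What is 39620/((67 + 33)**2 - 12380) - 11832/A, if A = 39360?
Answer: -472501/27880 ≈ -16.948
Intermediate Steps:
39620/((67 + 33)**2 - 12380) - 11832/A = 39620/((67 + 33)**2 - 12380) - 11832/39360 = 39620/(100**2 - 12380) - 11832*1/39360 = 39620/(10000 - 12380) - 493/1640 = 39620/(-2380) - 493/1640 = 39620*(-1/2380) - 493/1640 = -283/17 - 493/1640 = -472501/27880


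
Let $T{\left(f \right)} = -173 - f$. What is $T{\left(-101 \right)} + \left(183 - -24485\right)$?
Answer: $24596$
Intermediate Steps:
$T{\left(-101 \right)} + \left(183 - -24485\right) = \left(-173 - -101\right) + \left(183 - -24485\right) = \left(-173 + 101\right) + \left(183 + 24485\right) = -72 + 24668 = 24596$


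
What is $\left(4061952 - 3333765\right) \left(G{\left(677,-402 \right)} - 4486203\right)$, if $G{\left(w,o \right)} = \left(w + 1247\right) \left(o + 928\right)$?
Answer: $-2529851983473$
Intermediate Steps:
$G{\left(w,o \right)} = \left(928 + o\right) \left(1247 + w\right)$ ($G{\left(w,o \right)} = \left(1247 + w\right) \left(928 + o\right) = \left(928 + o\right) \left(1247 + w\right)$)
$\left(4061952 - 3333765\right) \left(G{\left(677,-402 \right)} - 4486203\right) = \left(4061952 - 3333765\right) \left(\left(1157216 + 928 \cdot 677 + 1247 \left(-402\right) - 272154\right) - 4486203\right) = 728187 \left(\left(1157216 + 628256 - 501294 - 272154\right) - 4486203\right) = 728187 \left(1012024 - 4486203\right) = 728187 \left(-3474179\right) = -2529851983473$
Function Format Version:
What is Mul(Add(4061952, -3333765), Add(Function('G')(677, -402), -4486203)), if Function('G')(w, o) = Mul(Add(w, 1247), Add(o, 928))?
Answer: -2529851983473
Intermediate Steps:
Function('G')(w, o) = Mul(Add(928, o), Add(1247, w)) (Function('G')(w, o) = Mul(Add(1247, w), Add(928, o)) = Mul(Add(928, o), Add(1247, w)))
Mul(Add(4061952, -3333765), Add(Function('G')(677, -402), -4486203)) = Mul(Add(4061952, -3333765), Add(Add(1157216, Mul(928, 677), Mul(1247, -402), Mul(-402, 677)), -4486203)) = Mul(728187, Add(Add(1157216, 628256, -501294, -272154), -4486203)) = Mul(728187, Add(1012024, -4486203)) = Mul(728187, -3474179) = -2529851983473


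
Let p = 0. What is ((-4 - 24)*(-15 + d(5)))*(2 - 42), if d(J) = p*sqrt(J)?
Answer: -16800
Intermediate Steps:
d(J) = 0 (d(J) = 0*sqrt(J) = 0)
((-4 - 24)*(-15 + d(5)))*(2 - 42) = ((-4 - 24)*(-15 + 0))*(2 - 42) = -28*(-15)*(-40) = 420*(-40) = -16800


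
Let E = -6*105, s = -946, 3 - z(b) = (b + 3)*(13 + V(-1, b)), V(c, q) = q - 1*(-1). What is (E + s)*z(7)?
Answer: 326232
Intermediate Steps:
V(c, q) = 1 + q (V(c, q) = q + 1 = 1 + q)
z(b) = 3 - (3 + b)*(14 + b) (z(b) = 3 - (b + 3)*(13 + (1 + b)) = 3 - (3 + b)*(14 + b))
E = -630
(E + s)*z(7) = (-630 - 946)*(-39 - 1*7² - 17*7) = -1576*(-39 - 1*49 - 119) = -1576*(-39 - 49 - 119) = -1576*(-207) = 326232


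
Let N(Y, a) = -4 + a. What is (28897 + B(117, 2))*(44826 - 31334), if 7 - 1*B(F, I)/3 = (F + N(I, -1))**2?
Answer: -117569288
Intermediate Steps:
B(F, I) = 21 - 3*(-5 + F)**2 (B(F, I) = 21 - 3*(F + (-4 - 1))**2 = 21 - 3*(F - 5)**2 = 21 - 3*(-5 + F)**2)
(28897 + B(117, 2))*(44826 - 31334) = (28897 + (21 - 3*(-5 + 117)**2))*(44826 - 31334) = (28897 + (21 - 3*112**2))*13492 = (28897 + (21 - 3*12544))*13492 = (28897 + (21 - 37632))*13492 = (28897 - 37611)*13492 = -8714*13492 = -117569288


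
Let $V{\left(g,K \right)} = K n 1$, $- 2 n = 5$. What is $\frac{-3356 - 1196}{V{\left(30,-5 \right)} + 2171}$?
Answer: $- \frac{9104}{4367} \approx -2.0847$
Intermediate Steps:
$n = - \frac{5}{2}$ ($n = \left(- \frac{1}{2}\right) 5 = - \frac{5}{2} \approx -2.5$)
$V{\left(g,K \right)} = - \frac{5 K}{2}$ ($V{\left(g,K \right)} = K \left(- \frac{5}{2}\right) 1 = - \frac{5 K}{2} \cdot 1 = - \frac{5 K}{2}$)
$\frac{-3356 - 1196}{V{\left(30,-5 \right)} + 2171} = \frac{-3356 - 1196}{\left(- \frac{5}{2}\right) \left(-5\right) + 2171} = - \frac{4552}{\frac{25}{2} + 2171} = - \frac{4552}{\frac{4367}{2}} = \left(-4552\right) \frac{2}{4367} = - \frac{9104}{4367}$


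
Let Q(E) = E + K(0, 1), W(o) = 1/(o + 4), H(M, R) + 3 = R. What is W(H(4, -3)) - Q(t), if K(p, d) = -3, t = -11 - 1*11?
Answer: 49/2 ≈ 24.500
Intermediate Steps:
H(M, R) = -3 + R
W(o) = 1/(4 + o)
t = -22 (t = -11 - 11 = -22)
Q(E) = -3 + E (Q(E) = E - 3 = -3 + E)
W(H(4, -3)) - Q(t) = 1/(4 + (-3 - 3)) - (-3 - 22) = 1/(4 - 6) - 1*(-25) = 1/(-2) + 25 = -1/2 + 25 = 49/2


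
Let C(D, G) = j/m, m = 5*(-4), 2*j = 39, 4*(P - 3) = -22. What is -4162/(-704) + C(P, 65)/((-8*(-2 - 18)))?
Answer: 415771/70400 ≈ 5.9058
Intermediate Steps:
P = -5/2 (P = 3 + (1/4)*(-22) = 3 - 11/2 = -5/2 ≈ -2.5000)
j = 39/2 (j = (1/2)*39 = 39/2 ≈ 19.500)
m = -20
C(D, G) = -39/40 (C(D, G) = (39/2)/(-20) = (39/2)*(-1/20) = -39/40)
-4162/(-704) + C(P, 65)/((-8*(-2 - 18))) = -4162/(-704) - 39*(-1/(8*(-2 - 18)))/40 = -4162*(-1/704) - 39/(40*((-8*(-20)))) = 2081/352 - 39/40/160 = 2081/352 - 39/40*1/160 = 2081/352 - 39/6400 = 415771/70400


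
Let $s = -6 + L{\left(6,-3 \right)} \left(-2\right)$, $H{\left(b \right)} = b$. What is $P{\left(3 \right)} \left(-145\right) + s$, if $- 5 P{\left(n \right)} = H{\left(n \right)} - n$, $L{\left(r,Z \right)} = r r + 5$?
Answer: $-88$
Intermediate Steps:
$L{\left(r,Z \right)} = 5 + r^{2}$ ($L{\left(r,Z \right)} = r^{2} + 5 = 5 + r^{2}$)
$s = -88$ ($s = -6 + \left(5 + 6^{2}\right) \left(-2\right) = -6 + \left(5 + 36\right) \left(-2\right) = -6 + 41 \left(-2\right) = -6 - 82 = -88$)
$P{\left(n \right)} = 0$ ($P{\left(n \right)} = - \frac{n - n}{5} = \left(- \frac{1}{5}\right) 0 = 0$)
$P{\left(3 \right)} \left(-145\right) + s = 0 \left(-145\right) - 88 = 0 - 88 = -88$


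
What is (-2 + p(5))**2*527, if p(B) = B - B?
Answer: 2108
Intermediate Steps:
p(B) = 0
(-2 + p(5))**2*527 = (-2 + 0)**2*527 = (-2)**2*527 = 4*527 = 2108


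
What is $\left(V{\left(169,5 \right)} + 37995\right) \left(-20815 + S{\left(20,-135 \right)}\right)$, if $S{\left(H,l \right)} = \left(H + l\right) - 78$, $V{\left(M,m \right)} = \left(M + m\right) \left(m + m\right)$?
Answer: $-834752880$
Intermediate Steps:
$V{\left(M,m \right)} = 2 m \left(M + m\right)$ ($V{\left(M,m \right)} = \left(M + m\right) 2 m = 2 m \left(M + m\right)$)
$S{\left(H,l \right)} = -78 + H + l$
$\left(V{\left(169,5 \right)} + 37995\right) \left(-20815 + S{\left(20,-135 \right)}\right) = \left(2 \cdot 5 \left(169 + 5\right) + 37995\right) \left(-20815 - 193\right) = \left(2 \cdot 5 \cdot 174 + 37995\right) \left(-20815 - 193\right) = \left(1740 + 37995\right) \left(-21008\right) = 39735 \left(-21008\right) = -834752880$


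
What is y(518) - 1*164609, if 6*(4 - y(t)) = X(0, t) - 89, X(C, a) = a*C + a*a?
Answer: -1255865/6 ≈ -2.0931e+5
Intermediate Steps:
X(C, a) = a² + C*a (X(C, a) = C*a + a² = a² + C*a)
y(t) = 113/6 - t²/6 (y(t) = 4 - (t*(0 + t) - 89)/6 = 4 - (t*t - 89)/6 = 4 - (t² - 89)/6 = 4 - (-89 + t²)/6 = 4 + (89/6 - t²/6) = 113/6 - t²/6)
y(518) - 1*164609 = (113/6 - ⅙*518²) - 1*164609 = (113/6 - ⅙*268324) - 164609 = (113/6 - 134162/3) - 164609 = -268211/6 - 164609 = -1255865/6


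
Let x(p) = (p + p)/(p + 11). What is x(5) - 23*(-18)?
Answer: 3317/8 ≈ 414.63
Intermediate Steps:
x(p) = 2*p/(11 + p) (x(p) = (2*p)/(11 + p) = 2*p/(11 + p))
x(5) - 23*(-18) = 2*5/(11 + 5) - 23*(-18) = 2*5/16 + 414 = 2*5*(1/16) + 414 = 5/8 + 414 = 3317/8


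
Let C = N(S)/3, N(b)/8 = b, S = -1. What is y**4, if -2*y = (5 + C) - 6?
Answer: 14641/1296 ≈ 11.297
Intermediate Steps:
N(b) = 8*b
C = -8/3 (C = (8*(-1))/3 = -8*1/3 = -8/3 ≈ -2.6667)
y = 11/6 (y = -((5 - 8/3) - 6)/2 = -(7/3 - 6)/2 = -1/2*(-11/3) = 11/6 ≈ 1.8333)
y**4 = (11/6)**4 = 14641/1296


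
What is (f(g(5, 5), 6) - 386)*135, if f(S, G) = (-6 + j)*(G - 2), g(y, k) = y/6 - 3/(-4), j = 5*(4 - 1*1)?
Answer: -47250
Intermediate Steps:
j = 15 (j = 5*(4 - 1) = 5*3 = 15)
g(y, k) = ¾ + y/6 (g(y, k) = y*(⅙) - 3*(-¼) = y/6 + ¾ = ¾ + y/6)
f(S, G) = -18 + 9*G (f(S, G) = (-6 + 15)*(G - 2) = 9*(-2 + G) = -18 + 9*G)
(f(g(5, 5), 6) - 386)*135 = ((-18 + 9*6) - 386)*135 = ((-18 + 54) - 386)*135 = (36 - 386)*135 = -350*135 = -47250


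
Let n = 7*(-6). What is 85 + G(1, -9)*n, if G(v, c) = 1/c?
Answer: 269/3 ≈ 89.667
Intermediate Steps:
n = -42
85 + G(1, -9)*n = 85 - 42/(-9) = 85 - 1/9*(-42) = 85 + 14/3 = 269/3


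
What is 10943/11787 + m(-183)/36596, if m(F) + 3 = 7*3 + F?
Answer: 398525173/431357052 ≈ 0.92389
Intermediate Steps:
m(F) = 18 + F (m(F) = -3 + (7*3 + F) = -3 + (21 + F) = 18 + F)
10943/11787 + m(-183)/36596 = 10943/11787 + (18 - 183)/36596 = 10943*(1/11787) - 165*1/36596 = 10943/11787 - 165/36596 = 398525173/431357052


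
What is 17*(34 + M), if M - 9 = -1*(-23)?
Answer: 1122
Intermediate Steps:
M = 32 (M = 9 - 1*(-23) = 9 + 23 = 32)
17*(34 + M) = 17*(34 + 32) = 17*66 = 1122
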